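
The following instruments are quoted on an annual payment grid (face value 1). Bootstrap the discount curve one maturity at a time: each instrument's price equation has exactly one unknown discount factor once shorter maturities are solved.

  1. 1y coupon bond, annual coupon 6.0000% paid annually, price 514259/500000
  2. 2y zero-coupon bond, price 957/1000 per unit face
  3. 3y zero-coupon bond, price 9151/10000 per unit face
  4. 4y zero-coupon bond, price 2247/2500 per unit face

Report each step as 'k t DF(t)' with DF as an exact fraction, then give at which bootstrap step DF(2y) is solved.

step 1 [1y] bond c/1=3/50: DF=(514259/500000 − 3/50·(0))/(1+3/50) = 9703/10000 ≈ 0.970300
step 2 [2y] zero: DF = P = 957/1000 ≈ 0.957000
step 3 [3y] zero: DF = P = 9151/10000 ≈ 0.915100
step 4 [4y] zero: DF = P = 2247/2500 ≈ 0.898800

1 1 9703/10000
2 2 957/1000
3 3 9151/10000
4 4 2247/2500
DF(2y) is solved at step 2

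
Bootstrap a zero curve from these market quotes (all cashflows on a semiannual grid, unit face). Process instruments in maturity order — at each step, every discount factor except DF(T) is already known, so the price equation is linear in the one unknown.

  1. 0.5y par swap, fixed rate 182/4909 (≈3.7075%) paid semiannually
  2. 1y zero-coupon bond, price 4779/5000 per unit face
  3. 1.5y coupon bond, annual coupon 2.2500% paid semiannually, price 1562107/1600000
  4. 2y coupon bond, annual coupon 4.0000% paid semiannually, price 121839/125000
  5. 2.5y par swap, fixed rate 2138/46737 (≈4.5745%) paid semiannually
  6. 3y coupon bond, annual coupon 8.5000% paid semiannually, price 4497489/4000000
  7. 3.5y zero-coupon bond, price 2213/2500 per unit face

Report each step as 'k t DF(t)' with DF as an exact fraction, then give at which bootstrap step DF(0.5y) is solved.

step 1 [0.5y] swap r/2=91/4909: DF=(1 − 91/4909·(0))/(1+91/4909) = 4909/5000 ≈ 0.981800
step 2 [1y] zero: DF = P = 4779/5000 ≈ 0.955800
step 3 [1.5y] bond c/2=9/800: DF=(1562107/1600000 − 9/800·(0.981800+0.955800))/(1+9/800) = 9439/10000 ≈ 0.943900
step 4 [2y] bond c/2=1/50: DF=(121839/125000 − 1/50·(0.981800+0.955800+0.943900))/(1+1/50) = 8991/10000 ≈ 0.899100
step 5 [2.5y] swap r/2=1069/46737: DF=(1 − 1069/46737·(0.981800+0.955800+0.943900+0.899100))/(1+1069/46737) = 8931/10000 ≈ 0.893100
step 6 [3y] bond c/2=17/400: DF=(4497489/4000000 − 17/400·(0.981800+0.955800+0.943900+0.899100+0.893100))/(1+17/400) = 111/125 ≈ 0.888000
step 7 [3.5y] zero: DF = P = 2213/2500 ≈ 0.885200

1 1/2 4909/5000
2 1 4779/5000
3 3/2 9439/10000
4 2 8991/10000
5 5/2 8931/10000
6 3 111/125
7 7/2 2213/2500
DF(0.5y) is solved at step 1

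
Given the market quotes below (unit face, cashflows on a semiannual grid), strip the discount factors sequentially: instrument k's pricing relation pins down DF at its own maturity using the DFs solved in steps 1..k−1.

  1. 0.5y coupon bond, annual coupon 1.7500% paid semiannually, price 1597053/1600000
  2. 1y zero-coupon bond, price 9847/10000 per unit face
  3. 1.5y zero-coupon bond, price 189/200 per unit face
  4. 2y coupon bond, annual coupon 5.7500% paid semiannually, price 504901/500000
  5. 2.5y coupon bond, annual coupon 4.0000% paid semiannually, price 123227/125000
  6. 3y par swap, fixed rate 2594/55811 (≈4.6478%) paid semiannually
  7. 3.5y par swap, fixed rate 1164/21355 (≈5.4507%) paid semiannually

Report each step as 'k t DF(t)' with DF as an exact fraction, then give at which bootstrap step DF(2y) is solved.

step 1 [0.5y] bond c/2=7/800: DF=(1597053/1600000 − 7/800·(0))/(1+7/800) = 1979/2000 ≈ 0.989500
step 2 [1y] zero: DF = P = 9847/10000 ≈ 0.984700
step 3 [1.5y] zero: DF = P = 189/200 ≈ 0.945000
step 4 [2y] bond c/2=23/800: DF=(504901/500000 − 23/800·(0.989500+0.984700+0.945000))/(1+23/800) = 9/10 ≈ 0.900000
step 5 [2.5y] bond c/2=1/50: DF=(123227/125000 − 1/50·(0.989500+0.984700+0.945000+0.900000))/(1+1/50) = 2229/2500 ≈ 0.891600
step 6 [3y] swap r/2=1297/55811: DF=(1 − 1297/55811·(0.989500+0.984700+0.945000+0.900000+0.891600))/(1+1297/55811) = 8703/10000 ≈ 0.870300
step 7 [3.5y] swap r/2=582/21355: DF=(1 − 582/21355·(0.989500+0.984700+0.945000+0.900000+0.891600+0.870300))/(1+582/21355) = 4127/5000 ≈ 0.825400

1 1/2 1979/2000
2 1 9847/10000
3 3/2 189/200
4 2 9/10
5 5/2 2229/2500
6 3 8703/10000
7 7/2 4127/5000
DF(2y) is solved at step 4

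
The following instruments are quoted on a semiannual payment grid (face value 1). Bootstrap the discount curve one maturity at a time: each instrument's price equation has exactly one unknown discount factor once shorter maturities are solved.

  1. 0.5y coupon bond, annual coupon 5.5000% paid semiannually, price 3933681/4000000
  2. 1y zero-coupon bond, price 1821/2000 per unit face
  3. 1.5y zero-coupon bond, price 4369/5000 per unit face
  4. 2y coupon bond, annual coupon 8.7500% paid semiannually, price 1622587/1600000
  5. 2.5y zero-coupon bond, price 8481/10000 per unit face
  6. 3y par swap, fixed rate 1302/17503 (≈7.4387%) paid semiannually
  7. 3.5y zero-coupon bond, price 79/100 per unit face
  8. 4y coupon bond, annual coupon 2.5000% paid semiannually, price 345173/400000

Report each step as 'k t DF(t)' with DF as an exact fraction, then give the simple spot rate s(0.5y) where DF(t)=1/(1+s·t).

1 1/2 9571/10000
2 1 1821/2000
3 3/2 4369/5000
4 2 8567/10000
5 5/2 8481/10000
6 3 8047/10000
7 7/2 79/100
8 4 7777/10000
s(0.5y) = (1/(9571/10000) − 1)/(1/2) = 858/9571 ≈ 8.9646%

step 1 [0.5y] bond c/2=11/400: DF=(3933681/4000000 − 11/400·(0))/(1+11/400) = 9571/10000 ≈ 0.957100
step 2 [1y] zero: DF = P = 1821/2000 ≈ 0.910500
step 3 [1.5y] zero: DF = P = 4369/5000 ≈ 0.873800
step 4 [2y] bond c/2=7/160: DF=(1622587/1600000 − 7/160·(0.957100+0.910500+0.873800))/(1+7/160) = 8567/10000 ≈ 0.856700
step 5 [2.5y] zero: DF = P = 8481/10000 ≈ 0.848100
step 6 [3y] swap r/2=651/17503: DF=(1 − 651/17503·(0.957100+0.910500+0.873800+0.856700+0.848100))/(1+651/17503) = 8047/10000 ≈ 0.804700
step 7 [3.5y] zero: DF = P = 79/100 ≈ 0.790000
step 8 [4y] bond c/2=1/80: DF=(345173/400000 − 1/80·(0.957100+0.910500+0.873800+0.856700+0.848100+0.804700+0.790000))/(1+1/80) = 7777/10000 ≈ 0.777700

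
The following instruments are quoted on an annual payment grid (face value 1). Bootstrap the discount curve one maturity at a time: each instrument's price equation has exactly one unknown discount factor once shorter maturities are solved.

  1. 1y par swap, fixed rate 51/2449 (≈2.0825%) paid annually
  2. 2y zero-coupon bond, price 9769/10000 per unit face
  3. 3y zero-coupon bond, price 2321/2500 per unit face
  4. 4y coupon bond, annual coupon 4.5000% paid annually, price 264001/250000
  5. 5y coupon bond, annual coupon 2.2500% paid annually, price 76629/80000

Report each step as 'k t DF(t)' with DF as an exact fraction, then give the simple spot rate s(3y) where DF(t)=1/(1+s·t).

1 1 2449/2500
2 2 9769/10000
3 3 2321/2500
4 4 8863/10000
5 5 4269/5000
s(3y) = (1/(2321/2500) − 1)/(3) = 179/6963 ≈ 2.5707%

step 1 [1y] swap r/1=51/2449: DF=(1 − 51/2449·(0))/(1+51/2449) = 2449/2500 ≈ 0.979600
step 2 [2y] zero: DF = P = 9769/10000 ≈ 0.976900
step 3 [3y] zero: DF = P = 2321/2500 ≈ 0.928400
step 4 [4y] bond c/1=9/200: DF=(264001/250000 − 9/200·(0.979600+0.976900+0.928400))/(1+9/200) = 8863/10000 ≈ 0.886300
step 5 [5y] bond c/1=9/400: DF=(76629/80000 − 9/400·(0.979600+0.976900+0.928400+0.886300))/(1+9/400) = 4269/5000 ≈ 0.853800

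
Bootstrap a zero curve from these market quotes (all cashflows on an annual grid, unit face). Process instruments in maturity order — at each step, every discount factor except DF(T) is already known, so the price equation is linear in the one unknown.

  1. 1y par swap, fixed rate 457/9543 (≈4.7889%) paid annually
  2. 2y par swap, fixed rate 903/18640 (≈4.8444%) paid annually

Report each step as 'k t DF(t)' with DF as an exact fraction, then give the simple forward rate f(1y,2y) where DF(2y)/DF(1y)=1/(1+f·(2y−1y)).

step 1 [1y] swap r/1=457/9543: DF=(1 − 457/9543·(0))/(1+457/9543) = 9543/10000 ≈ 0.954300
step 2 [2y] swap r/1=903/18640: DF=(1 − 903/18640·(0.954300))/(1+903/18640) = 9097/10000 ≈ 0.909700

1 1 9543/10000
2 2 9097/10000
f(1y,2y) = ((9543/10000)/(9097/10000) − 1)/(1) = 446/9097 ≈ 4.9027%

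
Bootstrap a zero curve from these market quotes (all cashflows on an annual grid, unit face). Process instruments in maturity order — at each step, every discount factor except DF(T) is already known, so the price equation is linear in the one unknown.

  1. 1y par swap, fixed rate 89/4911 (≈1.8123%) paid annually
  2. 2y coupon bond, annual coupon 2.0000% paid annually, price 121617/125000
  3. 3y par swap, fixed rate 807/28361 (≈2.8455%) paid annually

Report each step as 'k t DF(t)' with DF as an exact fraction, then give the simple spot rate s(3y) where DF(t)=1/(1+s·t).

1 1 4911/5000
2 2 4673/5000
3 3 9193/10000
s(3y) = (1/(9193/10000) − 1)/(3) = 269/9193 ≈ 2.9261%

step 1 [1y] swap r/1=89/4911: DF=(1 − 89/4911·(0))/(1+89/4911) = 4911/5000 ≈ 0.982200
step 2 [2y] bond c/1=1/50: DF=(121617/125000 − 1/50·(0.982200))/(1+1/50) = 4673/5000 ≈ 0.934600
step 3 [3y] swap r/1=807/28361: DF=(1 − 807/28361·(0.982200+0.934600))/(1+807/28361) = 9193/10000 ≈ 0.919300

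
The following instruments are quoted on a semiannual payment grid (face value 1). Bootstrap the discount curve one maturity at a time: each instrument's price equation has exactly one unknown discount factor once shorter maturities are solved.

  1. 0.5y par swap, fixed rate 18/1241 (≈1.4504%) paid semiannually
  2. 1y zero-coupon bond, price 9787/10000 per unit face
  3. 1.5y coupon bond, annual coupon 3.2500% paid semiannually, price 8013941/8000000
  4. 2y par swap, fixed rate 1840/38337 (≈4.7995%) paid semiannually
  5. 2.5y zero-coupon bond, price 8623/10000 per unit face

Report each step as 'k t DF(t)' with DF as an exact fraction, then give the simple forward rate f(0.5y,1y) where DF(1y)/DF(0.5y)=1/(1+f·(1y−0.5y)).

step 1 [0.5y] swap r/2=9/1241: DF=(1 − 9/1241·(0))/(1+9/1241) = 1241/1250 ≈ 0.992800
step 2 [1y] zero: DF = P = 9787/10000 ≈ 0.978700
step 3 [1.5y] bond c/2=13/800: DF=(8013941/8000000 − 13/800·(0.992800+0.978700))/(1+13/800) = 4771/5000 ≈ 0.954200
step 4 [2y] swap r/2=920/38337: DF=(1 − 920/38337·(0.992800+0.978700+0.954200))/(1+920/38337) = 227/250 ≈ 0.908000
step 5 [2.5y] zero: DF = P = 8623/10000 ≈ 0.862300

1 1/2 1241/1250
2 1 9787/10000
3 3/2 4771/5000
4 2 227/250
5 5/2 8623/10000
f(0.5y,1y) = ((1241/1250)/(9787/10000) − 1)/(1/2) = 282/9787 ≈ 2.8814%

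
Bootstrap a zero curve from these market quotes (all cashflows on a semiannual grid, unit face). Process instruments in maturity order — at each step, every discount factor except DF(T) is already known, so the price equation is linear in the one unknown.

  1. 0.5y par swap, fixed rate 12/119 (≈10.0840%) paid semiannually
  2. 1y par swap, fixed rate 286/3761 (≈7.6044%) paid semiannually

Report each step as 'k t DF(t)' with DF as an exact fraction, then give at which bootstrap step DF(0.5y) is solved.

step 1 [0.5y] swap r/2=6/119: DF=(1 − 6/119·(0))/(1+6/119) = 119/125 ≈ 0.952000
step 2 [1y] swap r/2=143/3761: DF=(1 − 143/3761·(0.952000))/(1+143/3761) = 1857/2000 ≈ 0.928500

1 1/2 119/125
2 1 1857/2000
DF(0.5y) is solved at step 1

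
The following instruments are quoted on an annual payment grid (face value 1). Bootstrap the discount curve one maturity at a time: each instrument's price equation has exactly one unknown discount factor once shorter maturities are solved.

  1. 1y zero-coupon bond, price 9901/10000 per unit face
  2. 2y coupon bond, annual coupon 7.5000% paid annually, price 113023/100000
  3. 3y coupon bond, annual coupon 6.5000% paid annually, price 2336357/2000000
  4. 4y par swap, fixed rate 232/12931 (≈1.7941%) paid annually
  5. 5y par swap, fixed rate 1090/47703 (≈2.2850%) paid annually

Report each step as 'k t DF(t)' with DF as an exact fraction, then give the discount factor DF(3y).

step 1 [1y] zero: DF = P = 9901/10000 ≈ 0.990100
step 2 [2y] bond c/1=3/40: DF=(113023/100000 − 3/40·(0.990100))/(1+3/40) = 9823/10000 ≈ 0.982300
step 3 [3y] bond c/1=13/200: DF=(2336357/2000000 − 13/200·(0.990100+0.982300))/(1+13/200) = 1953/2000 ≈ 0.976500
step 4 [4y] swap r/1=232/12931: DF=(1 − 232/12931·(0.990100+0.982300+0.976500))/(1+232/12931) = 1163/1250 ≈ 0.930400
step 5 [5y] swap r/1=1090/47703: DF=(1 − 1090/47703·(0.990100+0.982300+0.976500+0.930400))/(1+1090/47703) = 891/1000 ≈ 0.891000

1 1 9901/10000
2 2 9823/10000
3 3 1953/2000
4 4 1163/1250
5 5 891/1000
DF(3y) = 1953/2000 ≈ 0.976500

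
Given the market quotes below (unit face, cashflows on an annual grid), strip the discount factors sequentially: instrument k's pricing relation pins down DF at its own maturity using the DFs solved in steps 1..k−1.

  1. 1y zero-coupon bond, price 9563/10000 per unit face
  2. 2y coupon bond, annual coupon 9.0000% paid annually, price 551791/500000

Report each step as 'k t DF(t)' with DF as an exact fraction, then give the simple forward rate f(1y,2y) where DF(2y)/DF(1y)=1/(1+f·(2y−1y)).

step 1 [1y] zero: DF = P = 9563/10000 ≈ 0.956300
step 2 [2y] bond c/1=9/100: DF=(551791/500000 − 9/100·(0.956300))/(1+9/100) = 1867/2000 ≈ 0.933500

1 1 9563/10000
2 2 1867/2000
f(1y,2y) = ((9563/10000)/(1867/2000) − 1)/(1) = 228/9335 ≈ 2.4424%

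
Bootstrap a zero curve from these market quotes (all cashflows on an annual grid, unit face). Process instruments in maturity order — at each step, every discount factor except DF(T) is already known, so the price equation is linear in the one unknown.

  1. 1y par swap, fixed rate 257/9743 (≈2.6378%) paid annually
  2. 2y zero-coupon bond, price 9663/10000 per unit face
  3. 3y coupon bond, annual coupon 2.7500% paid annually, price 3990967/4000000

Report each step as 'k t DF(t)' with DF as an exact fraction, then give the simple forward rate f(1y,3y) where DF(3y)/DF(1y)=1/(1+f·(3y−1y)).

1 1 9743/10000
2 2 9663/10000
3 3 9191/10000
f(1y,3y) = ((9743/10000)/(9191/10000) − 1)/(2) = 276/9191 ≈ 3.0029%

step 1 [1y] swap r/1=257/9743: DF=(1 − 257/9743·(0))/(1+257/9743) = 9743/10000 ≈ 0.974300
step 2 [2y] zero: DF = P = 9663/10000 ≈ 0.966300
step 3 [3y] bond c/1=11/400: DF=(3990967/4000000 − 11/400·(0.974300+0.966300))/(1+11/400) = 9191/10000 ≈ 0.919100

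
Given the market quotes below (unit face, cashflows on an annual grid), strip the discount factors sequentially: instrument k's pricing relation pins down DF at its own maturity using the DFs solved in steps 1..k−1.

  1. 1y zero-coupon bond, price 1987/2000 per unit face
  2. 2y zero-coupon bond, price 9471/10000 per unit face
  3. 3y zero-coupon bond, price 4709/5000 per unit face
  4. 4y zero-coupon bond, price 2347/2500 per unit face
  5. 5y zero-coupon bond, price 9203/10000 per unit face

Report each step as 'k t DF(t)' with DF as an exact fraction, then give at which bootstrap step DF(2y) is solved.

step 1 [1y] zero: DF = P = 1987/2000 ≈ 0.993500
step 2 [2y] zero: DF = P = 9471/10000 ≈ 0.947100
step 3 [3y] zero: DF = P = 4709/5000 ≈ 0.941800
step 4 [4y] zero: DF = P = 2347/2500 ≈ 0.938800
step 5 [5y] zero: DF = P = 9203/10000 ≈ 0.920300

1 1 1987/2000
2 2 9471/10000
3 3 4709/5000
4 4 2347/2500
5 5 9203/10000
DF(2y) is solved at step 2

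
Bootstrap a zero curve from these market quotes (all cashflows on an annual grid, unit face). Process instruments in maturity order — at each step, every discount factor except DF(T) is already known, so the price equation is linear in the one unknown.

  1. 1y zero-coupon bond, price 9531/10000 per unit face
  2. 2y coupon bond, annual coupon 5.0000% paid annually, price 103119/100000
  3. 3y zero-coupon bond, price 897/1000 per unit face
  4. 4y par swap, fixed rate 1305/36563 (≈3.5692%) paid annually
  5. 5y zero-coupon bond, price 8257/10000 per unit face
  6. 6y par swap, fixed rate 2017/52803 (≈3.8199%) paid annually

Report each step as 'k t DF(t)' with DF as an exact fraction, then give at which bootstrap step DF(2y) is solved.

1 1 9531/10000
2 2 9367/10000
3 3 897/1000
4 4 1739/2000
5 5 8257/10000
6 6 7983/10000
DF(2y) is solved at step 2

step 1 [1y] zero: DF = P = 9531/10000 ≈ 0.953100
step 2 [2y] bond c/1=1/20: DF=(103119/100000 − 1/20·(0.953100))/(1+1/20) = 9367/10000 ≈ 0.936700
step 3 [3y] zero: DF = P = 897/1000 ≈ 0.897000
step 4 [4y] swap r/1=1305/36563: DF=(1 − 1305/36563·(0.953100+0.936700+0.897000))/(1+1305/36563) = 1739/2000 ≈ 0.869500
step 5 [5y] zero: DF = P = 8257/10000 ≈ 0.825700
step 6 [6y] swap r/1=2017/52803: DF=(1 − 2017/52803·(0.953100+0.936700+0.897000+0.869500+0.825700))/(1+2017/52803) = 7983/10000 ≈ 0.798300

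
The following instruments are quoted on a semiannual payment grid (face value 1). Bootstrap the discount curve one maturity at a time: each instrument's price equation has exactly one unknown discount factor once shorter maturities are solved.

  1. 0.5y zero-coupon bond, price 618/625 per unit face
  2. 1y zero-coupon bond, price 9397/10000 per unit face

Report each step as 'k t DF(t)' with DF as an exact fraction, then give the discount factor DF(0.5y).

1 1/2 618/625
2 1 9397/10000
DF(0.5y) = 618/625 ≈ 0.988800

step 1 [0.5y] zero: DF = P = 618/625 ≈ 0.988800
step 2 [1y] zero: DF = P = 9397/10000 ≈ 0.939700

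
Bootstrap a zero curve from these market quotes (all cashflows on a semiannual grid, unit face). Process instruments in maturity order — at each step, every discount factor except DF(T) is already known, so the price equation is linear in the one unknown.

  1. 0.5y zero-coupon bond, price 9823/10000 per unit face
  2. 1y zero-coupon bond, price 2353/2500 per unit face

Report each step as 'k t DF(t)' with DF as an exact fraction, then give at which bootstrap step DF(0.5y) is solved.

step 1 [0.5y] zero: DF = P = 9823/10000 ≈ 0.982300
step 2 [1y] zero: DF = P = 2353/2500 ≈ 0.941200

1 1/2 9823/10000
2 1 2353/2500
DF(0.5y) is solved at step 1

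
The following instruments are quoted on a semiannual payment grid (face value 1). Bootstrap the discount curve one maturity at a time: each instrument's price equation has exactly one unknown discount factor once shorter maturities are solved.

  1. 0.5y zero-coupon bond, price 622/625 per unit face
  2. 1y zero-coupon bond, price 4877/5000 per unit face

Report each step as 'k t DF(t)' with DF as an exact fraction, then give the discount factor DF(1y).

step 1 [0.5y] zero: DF = P = 622/625 ≈ 0.995200
step 2 [1y] zero: DF = P = 4877/5000 ≈ 0.975400

1 1/2 622/625
2 1 4877/5000
DF(1y) = 4877/5000 ≈ 0.975400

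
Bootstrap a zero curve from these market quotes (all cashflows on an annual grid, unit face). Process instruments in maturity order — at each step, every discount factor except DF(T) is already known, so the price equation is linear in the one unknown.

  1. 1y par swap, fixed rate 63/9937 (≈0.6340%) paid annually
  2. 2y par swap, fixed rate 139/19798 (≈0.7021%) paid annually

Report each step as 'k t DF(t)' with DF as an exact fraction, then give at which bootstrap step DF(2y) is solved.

step 1 [1y] swap r/1=63/9937: DF=(1 − 63/9937·(0))/(1+63/9937) = 9937/10000 ≈ 0.993700
step 2 [2y] swap r/1=139/19798: DF=(1 − 139/19798·(0.993700))/(1+139/19798) = 9861/10000 ≈ 0.986100

1 1 9937/10000
2 2 9861/10000
DF(2y) is solved at step 2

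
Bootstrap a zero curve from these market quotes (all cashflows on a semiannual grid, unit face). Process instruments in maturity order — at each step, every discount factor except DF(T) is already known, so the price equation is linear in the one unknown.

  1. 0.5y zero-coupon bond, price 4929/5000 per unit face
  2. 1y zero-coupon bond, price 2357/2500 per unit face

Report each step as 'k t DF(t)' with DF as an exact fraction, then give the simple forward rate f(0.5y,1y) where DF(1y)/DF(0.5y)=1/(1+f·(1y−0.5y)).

1 1/2 4929/5000
2 1 2357/2500
f(0.5y,1y) = ((4929/5000)/(2357/2500) − 1)/(1/2) = 215/2357 ≈ 9.1218%

step 1 [0.5y] zero: DF = P = 4929/5000 ≈ 0.985800
step 2 [1y] zero: DF = P = 2357/2500 ≈ 0.942800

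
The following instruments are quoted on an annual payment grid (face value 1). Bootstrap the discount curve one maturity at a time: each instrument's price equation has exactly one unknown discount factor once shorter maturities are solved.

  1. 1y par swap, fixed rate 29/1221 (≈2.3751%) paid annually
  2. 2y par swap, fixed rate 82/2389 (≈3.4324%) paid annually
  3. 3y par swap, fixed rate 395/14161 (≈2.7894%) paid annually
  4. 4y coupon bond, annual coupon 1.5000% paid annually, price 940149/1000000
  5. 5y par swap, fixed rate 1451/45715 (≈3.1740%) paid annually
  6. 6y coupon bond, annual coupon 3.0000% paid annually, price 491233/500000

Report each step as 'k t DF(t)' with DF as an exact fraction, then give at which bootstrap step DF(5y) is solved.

1 1 1221/1250
2 2 584/625
3 3 921/1000
4 4 2211/2500
5 5 8549/10000
6 6 8207/10000
DF(5y) is solved at step 5

step 1 [1y] swap r/1=29/1221: DF=(1 − 29/1221·(0))/(1+29/1221) = 1221/1250 ≈ 0.976800
step 2 [2y] swap r/1=82/2389: DF=(1 − 82/2389·(0.976800))/(1+82/2389) = 584/625 ≈ 0.934400
step 3 [3y] swap r/1=395/14161: DF=(1 − 395/14161·(0.976800+0.934400))/(1+395/14161) = 921/1000 ≈ 0.921000
step 4 [4y] bond c/1=3/200: DF=(940149/1000000 − 3/200·(0.976800+0.934400+0.921000))/(1+3/200) = 2211/2500 ≈ 0.884400
step 5 [5y] swap r/1=1451/45715: DF=(1 − 1451/45715·(0.976800+0.934400+0.921000+0.884400))/(1+1451/45715) = 8549/10000 ≈ 0.854900
step 6 [6y] bond c/1=3/100: DF=(491233/500000 − 3/100·(0.976800+0.934400+0.921000+0.884400+0.854900))/(1+3/100) = 8207/10000 ≈ 0.820700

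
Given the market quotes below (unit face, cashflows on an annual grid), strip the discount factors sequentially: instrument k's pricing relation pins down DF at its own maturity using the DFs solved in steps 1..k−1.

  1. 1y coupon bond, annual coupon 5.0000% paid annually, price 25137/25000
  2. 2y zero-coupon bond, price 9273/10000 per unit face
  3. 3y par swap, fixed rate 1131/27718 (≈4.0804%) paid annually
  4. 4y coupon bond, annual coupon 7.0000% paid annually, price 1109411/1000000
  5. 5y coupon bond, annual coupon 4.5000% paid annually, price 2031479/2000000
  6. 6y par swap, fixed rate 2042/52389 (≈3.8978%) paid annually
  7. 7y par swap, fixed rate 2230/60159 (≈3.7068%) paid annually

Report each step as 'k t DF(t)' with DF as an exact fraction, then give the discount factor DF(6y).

step 1 [1y] bond c/1=1/20: DF=(25137/25000 − 1/20·(0))/(1+1/20) = 1197/1250 ≈ 0.957600
step 2 [2y] zero: DF = P = 9273/10000 ≈ 0.927300
step 3 [3y] swap r/1=1131/27718: DF=(1 − 1131/27718·(0.957600+0.927300))/(1+1131/27718) = 8869/10000 ≈ 0.886900
step 4 [4y] bond c/1=7/100: DF=(1109411/1000000 − 7/100·(0.957600+0.927300+0.886900))/(1+7/100) = 1711/2000 ≈ 0.855500
step 5 [5y] bond c/1=9/200: DF=(2031479/2000000 − 9/200·(0.957600+0.927300+0.886900+0.855500))/(1+9/200) = 4079/5000 ≈ 0.815800
step 6 [6y] swap r/1=2042/52389: DF=(1 − 2042/52389·(0.957600+0.927300+0.886900+0.855500+0.815800))/(1+2042/52389) = 3979/5000 ≈ 0.795800
step 7 [7y] swap r/1=2230/60159: DF=(1 − 2230/60159·(0.957600+0.927300+0.886900+0.855500+0.815800+0.795800))/(1+2230/60159) = 777/1000 ≈ 0.777000

1 1 1197/1250
2 2 9273/10000
3 3 8869/10000
4 4 1711/2000
5 5 4079/5000
6 6 3979/5000
7 7 777/1000
DF(6y) = 3979/5000 ≈ 0.795800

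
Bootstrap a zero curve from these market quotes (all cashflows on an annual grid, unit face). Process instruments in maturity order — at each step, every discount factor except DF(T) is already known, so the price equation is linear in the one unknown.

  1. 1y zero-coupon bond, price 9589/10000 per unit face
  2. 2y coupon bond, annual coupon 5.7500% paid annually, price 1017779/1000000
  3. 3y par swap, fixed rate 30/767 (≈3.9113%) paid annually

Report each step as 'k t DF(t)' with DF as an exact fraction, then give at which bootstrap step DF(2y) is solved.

step 1 [1y] zero: DF = P = 9589/10000 ≈ 0.958900
step 2 [2y] bond c/1=23/400: DF=(1017779/1000000 − 23/400·(0.958900))/(1+23/400) = 9103/10000 ≈ 0.910300
step 3 [3y] swap r/1=30/767: DF=(1 − 30/767·(0.958900+0.910300))/(1+30/767) = 223/250 ≈ 0.892000

1 1 9589/10000
2 2 9103/10000
3 3 223/250
DF(2y) is solved at step 2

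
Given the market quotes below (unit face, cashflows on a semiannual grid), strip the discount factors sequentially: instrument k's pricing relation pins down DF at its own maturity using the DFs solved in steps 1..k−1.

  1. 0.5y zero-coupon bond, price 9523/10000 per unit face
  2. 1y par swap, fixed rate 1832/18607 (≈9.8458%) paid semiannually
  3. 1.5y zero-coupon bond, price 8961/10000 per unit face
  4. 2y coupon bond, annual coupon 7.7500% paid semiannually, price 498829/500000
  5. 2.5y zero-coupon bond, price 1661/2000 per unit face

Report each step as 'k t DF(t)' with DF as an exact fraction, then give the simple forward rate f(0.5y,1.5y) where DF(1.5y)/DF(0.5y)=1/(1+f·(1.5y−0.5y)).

1 1/2 9523/10000
2 1 2271/2500
3 3/2 8961/10000
4 2 536/625
5 5/2 1661/2000
f(0.5y,1.5y) = ((9523/10000)/(8961/10000) − 1)/(1) = 562/8961 ≈ 6.2716%

step 1 [0.5y] zero: DF = P = 9523/10000 ≈ 0.952300
step 2 [1y] swap r/2=916/18607: DF=(1 − 916/18607·(0.952300))/(1+916/18607) = 2271/2500 ≈ 0.908400
step 3 [1.5y] zero: DF = P = 8961/10000 ≈ 0.896100
step 4 [2y] bond c/2=31/800: DF=(498829/500000 − 31/800·(0.952300+0.908400+0.896100))/(1+31/800) = 536/625 ≈ 0.857600
step 5 [2.5y] zero: DF = P = 1661/2000 ≈ 0.830500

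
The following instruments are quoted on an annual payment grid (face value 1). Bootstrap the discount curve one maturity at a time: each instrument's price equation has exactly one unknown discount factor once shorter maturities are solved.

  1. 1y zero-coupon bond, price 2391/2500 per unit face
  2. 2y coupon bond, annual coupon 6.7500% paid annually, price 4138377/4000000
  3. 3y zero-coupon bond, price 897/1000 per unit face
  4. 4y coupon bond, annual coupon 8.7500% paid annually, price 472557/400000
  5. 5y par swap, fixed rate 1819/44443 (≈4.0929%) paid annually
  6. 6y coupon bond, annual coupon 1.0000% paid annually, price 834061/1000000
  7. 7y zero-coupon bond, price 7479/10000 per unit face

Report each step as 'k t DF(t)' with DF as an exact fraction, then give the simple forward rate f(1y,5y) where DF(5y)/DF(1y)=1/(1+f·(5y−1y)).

step 1 [1y] zero: DF = P = 2391/2500 ≈ 0.956400
step 2 [2y] bond c/1=27/400: DF=(4138377/4000000 − 27/400·(0.956400))/(1+27/400) = 9087/10000 ≈ 0.908700
step 3 [3y] zero: DF = P = 897/1000 ≈ 0.897000
step 4 [4y] bond c/1=7/80: DF=(472557/400000 − 7/80·(0.956400+0.908700+0.897000))/(1+7/80) = 8641/10000 ≈ 0.864100
step 5 [5y] swap r/1=1819/44443: DF=(1 − 1819/44443·(0.956400+0.908700+0.897000+0.864100))/(1+1819/44443) = 8181/10000 ≈ 0.818100
step 6 [6y] bond c/1=1/100: DF=(834061/1000000 − 1/100·(0.956400+0.908700+0.897000+0.864100+0.818100))/(1+1/100) = 3909/5000 ≈ 0.781800
step 7 [7y] zero: DF = P = 7479/10000 ≈ 0.747900

1 1 2391/2500
2 2 9087/10000
3 3 897/1000
4 4 8641/10000
5 5 8181/10000
6 6 3909/5000
7 7 7479/10000
f(1y,5y) = ((2391/2500)/(8181/10000) − 1)/(4) = 461/10908 ≈ 4.2263%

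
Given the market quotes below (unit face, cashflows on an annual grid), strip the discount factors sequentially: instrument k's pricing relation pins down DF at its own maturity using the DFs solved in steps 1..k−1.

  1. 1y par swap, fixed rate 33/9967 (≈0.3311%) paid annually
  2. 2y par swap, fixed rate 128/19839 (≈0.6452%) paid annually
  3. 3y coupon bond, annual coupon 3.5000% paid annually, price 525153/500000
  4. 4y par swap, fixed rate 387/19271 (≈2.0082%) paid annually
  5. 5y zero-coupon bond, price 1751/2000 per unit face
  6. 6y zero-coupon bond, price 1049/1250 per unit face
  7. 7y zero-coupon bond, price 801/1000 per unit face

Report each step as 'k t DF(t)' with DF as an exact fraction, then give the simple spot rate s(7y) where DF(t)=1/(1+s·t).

1 1 9967/10000
2 2 617/625
3 3 9477/10000
4 4 4613/5000
5 5 1751/2000
6 6 1049/1250
7 7 801/1000
s(7y) = (1/(801/1000) − 1)/(7) = 199/5607 ≈ 3.5491%

step 1 [1y] swap r/1=33/9967: DF=(1 − 33/9967·(0))/(1+33/9967) = 9967/10000 ≈ 0.996700
step 2 [2y] swap r/1=128/19839: DF=(1 − 128/19839·(0.996700))/(1+128/19839) = 617/625 ≈ 0.987200
step 3 [3y] bond c/1=7/200: DF=(525153/500000 − 7/200·(0.996700+0.987200))/(1+7/200) = 9477/10000 ≈ 0.947700
step 4 [4y] swap r/1=387/19271: DF=(1 − 387/19271·(0.996700+0.987200+0.947700))/(1+387/19271) = 4613/5000 ≈ 0.922600
step 5 [5y] zero: DF = P = 1751/2000 ≈ 0.875500
step 6 [6y] zero: DF = P = 1049/1250 ≈ 0.839200
step 7 [7y] zero: DF = P = 801/1000 ≈ 0.801000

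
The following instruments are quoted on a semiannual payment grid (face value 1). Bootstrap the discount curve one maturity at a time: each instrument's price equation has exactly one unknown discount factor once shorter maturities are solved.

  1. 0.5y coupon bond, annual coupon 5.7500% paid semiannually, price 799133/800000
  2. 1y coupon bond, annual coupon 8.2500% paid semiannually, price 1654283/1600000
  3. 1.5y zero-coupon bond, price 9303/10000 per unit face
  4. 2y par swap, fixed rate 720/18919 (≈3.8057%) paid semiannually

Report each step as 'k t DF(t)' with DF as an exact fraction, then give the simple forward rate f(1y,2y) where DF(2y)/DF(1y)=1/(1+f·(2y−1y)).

step 1 [0.5y] bond c/2=23/800: DF=(799133/800000 − 23/800·(0))/(1+23/800) = 971/1000 ≈ 0.971000
step 2 [1y] bond c/2=33/800: DF=(1654283/1600000 − 33/800·(0.971000))/(1+33/800) = 1909/2000 ≈ 0.954500
step 3 [1.5y] zero: DF = P = 9303/10000 ≈ 0.930300
step 4 [2y] swap r/2=360/18919: DF=(1 − 360/18919·(0.971000+0.954500+0.930300))/(1+360/18919) = 116/125 ≈ 0.928000

1 1/2 971/1000
2 1 1909/2000
3 3/2 9303/10000
4 2 116/125
f(1y,2y) = ((1909/2000)/(116/125) − 1)/(1) = 53/1856 ≈ 2.8556%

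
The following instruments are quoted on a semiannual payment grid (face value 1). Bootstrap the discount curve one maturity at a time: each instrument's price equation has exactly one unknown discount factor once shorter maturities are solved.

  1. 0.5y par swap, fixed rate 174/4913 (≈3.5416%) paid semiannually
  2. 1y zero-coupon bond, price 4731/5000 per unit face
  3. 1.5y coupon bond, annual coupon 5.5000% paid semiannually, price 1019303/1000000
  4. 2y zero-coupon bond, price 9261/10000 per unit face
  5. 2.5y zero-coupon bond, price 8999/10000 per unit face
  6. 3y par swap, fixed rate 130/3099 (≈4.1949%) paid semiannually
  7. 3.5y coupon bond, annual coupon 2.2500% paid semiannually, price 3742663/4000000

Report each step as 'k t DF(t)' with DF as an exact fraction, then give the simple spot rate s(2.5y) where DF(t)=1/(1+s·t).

1 1/2 4913/5000
2 1 4731/5000
3 3/2 2351/2500
4 2 9261/10000
5 5/2 8999/10000
6 3 883/1000
7 7/2 1079/1250
s(2.5y) = (1/(8999/10000) − 1)/(5/2) = 2002/44995 ≈ 4.4494%

step 1 [0.5y] swap r/2=87/4913: DF=(1 − 87/4913·(0))/(1+87/4913) = 4913/5000 ≈ 0.982600
step 2 [1y] zero: DF = P = 4731/5000 ≈ 0.946200
step 3 [1.5y] bond c/2=11/400: DF=(1019303/1000000 − 11/400·(0.982600+0.946200))/(1+11/400) = 2351/2500 ≈ 0.940400
step 4 [2y] zero: DF = P = 9261/10000 ≈ 0.926100
step 5 [2.5y] zero: DF = P = 8999/10000 ≈ 0.899900
step 6 [3y] swap r/2=65/3099: DF=(1 − 65/3099·(0.982600+0.946200+0.940400+0.926100+0.899900))/(1+65/3099) = 883/1000 ≈ 0.883000
step 7 [3.5y] bond c/2=9/800: DF=(3742663/4000000 − 9/800·(0.982600+0.946200+0.940400+0.926100+0.899900+0.883000))/(1+9/800) = 1079/1250 ≈ 0.863200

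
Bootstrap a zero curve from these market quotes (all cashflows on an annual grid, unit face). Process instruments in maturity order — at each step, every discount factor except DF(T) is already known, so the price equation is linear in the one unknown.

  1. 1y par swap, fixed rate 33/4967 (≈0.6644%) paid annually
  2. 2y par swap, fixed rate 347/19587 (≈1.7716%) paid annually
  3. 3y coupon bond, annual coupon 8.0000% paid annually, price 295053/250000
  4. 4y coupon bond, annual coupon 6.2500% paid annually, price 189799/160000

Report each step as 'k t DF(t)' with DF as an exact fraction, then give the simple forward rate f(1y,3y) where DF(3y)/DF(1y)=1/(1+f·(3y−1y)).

step 1 [1y] swap r/1=33/4967: DF=(1 − 33/4967·(0))/(1+33/4967) = 4967/5000 ≈ 0.993400
step 2 [2y] swap r/1=347/19587: DF=(1 − 347/19587·(0.993400))/(1+347/19587) = 9653/10000 ≈ 0.965300
step 3 [3y] bond c/1=2/25: DF=(295053/250000 − 2/25·(0.993400+0.965300))/(1+2/25) = 9477/10000 ≈ 0.947700
step 4 [4y] bond c/1=1/16: DF=(189799/160000 − 1/16·(0.993400+0.965300+0.947700))/(1+1/16) = 1891/2000 ≈ 0.945500

1 1 4967/5000
2 2 9653/10000
3 3 9477/10000
4 4 1891/2000
f(1y,3y) = ((4967/5000)/(9477/10000) − 1)/(2) = 457/18954 ≈ 2.4111%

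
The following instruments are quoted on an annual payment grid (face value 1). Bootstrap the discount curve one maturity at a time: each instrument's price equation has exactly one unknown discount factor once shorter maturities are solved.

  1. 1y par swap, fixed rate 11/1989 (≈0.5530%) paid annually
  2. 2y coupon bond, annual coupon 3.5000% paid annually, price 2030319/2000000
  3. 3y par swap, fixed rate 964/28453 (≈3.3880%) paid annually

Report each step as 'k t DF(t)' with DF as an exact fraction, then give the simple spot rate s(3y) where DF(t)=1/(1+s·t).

step 1 [1y] swap r/1=11/1989: DF=(1 − 11/1989·(0))/(1+11/1989) = 1989/2000 ≈ 0.994500
step 2 [2y] bond c/1=7/200: DF=(2030319/2000000 − 7/200·(0.994500))/(1+7/200) = 592/625 ≈ 0.947200
step 3 [3y] swap r/1=964/28453: DF=(1 − 964/28453·(0.994500+0.947200))/(1+964/28453) = 2259/2500 ≈ 0.903600

1 1 1989/2000
2 2 592/625
3 3 2259/2500
s(3y) = (1/(2259/2500) − 1)/(3) = 241/6777 ≈ 3.5561%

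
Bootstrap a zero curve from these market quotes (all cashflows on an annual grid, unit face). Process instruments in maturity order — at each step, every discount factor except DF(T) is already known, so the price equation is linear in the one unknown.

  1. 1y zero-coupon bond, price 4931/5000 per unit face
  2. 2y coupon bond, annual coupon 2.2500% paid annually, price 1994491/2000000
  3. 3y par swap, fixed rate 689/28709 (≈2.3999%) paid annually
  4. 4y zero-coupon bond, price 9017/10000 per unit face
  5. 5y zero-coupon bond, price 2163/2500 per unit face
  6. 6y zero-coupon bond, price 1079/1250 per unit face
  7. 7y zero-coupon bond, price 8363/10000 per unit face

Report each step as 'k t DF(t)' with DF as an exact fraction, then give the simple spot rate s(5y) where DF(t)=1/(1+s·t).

step 1 [1y] zero: DF = P = 4931/5000 ≈ 0.986200
step 2 [2y] bond c/1=9/400: DF=(1994491/2000000 − 9/400·(0.986200))/(1+9/400) = 596/625 ≈ 0.953600
step 3 [3y] swap r/1=689/28709: DF=(1 − 689/28709·(0.986200+0.953600))/(1+689/28709) = 9311/10000 ≈ 0.931100
step 4 [4y] zero: DF = P = 9017/10000 ≈ 0.901700
step 5 [5y] zero: DF = P = 2163/2500 ≈ 0.865200
step 6 [6y] zero: DF = P = 1079/1250 ≈ 0.863200
step 7 [7y] zero: DF = P = 8363/10000 ≈ 0.836300

1 1 4931/5000
2 2 596/625
3 3 9311/10000
4 4 9017/10000
5 5 2163/2500
6 6 1079/1250
7 7 8363/10000
s(5y) = (1/(2163/2500) − 1)/(5) = 337/10815 ≈ 3.1160%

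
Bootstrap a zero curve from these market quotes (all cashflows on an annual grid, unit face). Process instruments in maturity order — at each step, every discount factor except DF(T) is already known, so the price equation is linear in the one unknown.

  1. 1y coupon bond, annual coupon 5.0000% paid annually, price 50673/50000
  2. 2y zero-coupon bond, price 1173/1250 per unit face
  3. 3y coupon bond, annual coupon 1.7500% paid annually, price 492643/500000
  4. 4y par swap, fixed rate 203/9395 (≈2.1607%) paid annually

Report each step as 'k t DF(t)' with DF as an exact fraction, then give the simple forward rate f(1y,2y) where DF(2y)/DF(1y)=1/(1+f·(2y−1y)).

step 1 [1y] bond c/1=1/20: DF=(50673/50000 − 1/20·(0))/(1+1/20) = 2413/2500 ≈ 0.965200
step 2 [2y] zero: DF = P = 1173/1250 ≈ 0.938400
step 3 [3y] bond c/1=7/400: DF=(492643/500000 − 7/400·(0.965200+0.938400))/(1+7/400) = 2339/2500 ≈ 0.935600
step 4 [4y] swap r/1=203/9395: DF=(1 − 203/9395·(0.965200+0.938400+0.935600))/(1+203/9395) = 2297/2500 ≈ 0.918800

1 1 2413/2500
2 2 1173/1250
3 3 2339/2500
4 4 2297/2500
f(1y,2y) = ((2413/2500)/(1173/1250) − 1)/(1) = 67/2346 ≈ 2.8559%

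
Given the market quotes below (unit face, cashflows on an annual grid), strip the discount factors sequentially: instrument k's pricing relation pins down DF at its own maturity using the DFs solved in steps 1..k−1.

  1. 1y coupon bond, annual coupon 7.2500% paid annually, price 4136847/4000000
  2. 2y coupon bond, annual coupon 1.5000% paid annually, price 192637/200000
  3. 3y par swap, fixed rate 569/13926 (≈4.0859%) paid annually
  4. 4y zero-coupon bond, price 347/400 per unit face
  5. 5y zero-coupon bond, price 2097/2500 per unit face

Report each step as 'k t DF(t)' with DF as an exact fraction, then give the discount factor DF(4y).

step 1 [1y] bond c/1=29/400: DF=(4136847/4000000 − 29/400·(0))/(1+29/400) = 9643/10000 ≈ 0.964300
step 2 [2y] bond c/1=3/200: DF=(192637/200000 − 3/200·(0.964300))/(1+3/200) = 9347/10000 ≈ 0.934700
step 3 [3y] swap r/1=569/13926: DF=(1 − 569/13926·(0.964300+0.934700))/(1+569/13926) = 4431/5000 ≈ 0.886200
step 4 [4y] zero: DF = P = 347/400 ≈ 0.867500
step 5 [5y] zero: DF = P = 2097/2500 ≈ 0.838800

1 1 9643/10000
2 2 9347/10000
3 3 4431/5000
4 4 347/400
5 5 2097/2500
DF(4y) = 347/400 ≈ 0.867500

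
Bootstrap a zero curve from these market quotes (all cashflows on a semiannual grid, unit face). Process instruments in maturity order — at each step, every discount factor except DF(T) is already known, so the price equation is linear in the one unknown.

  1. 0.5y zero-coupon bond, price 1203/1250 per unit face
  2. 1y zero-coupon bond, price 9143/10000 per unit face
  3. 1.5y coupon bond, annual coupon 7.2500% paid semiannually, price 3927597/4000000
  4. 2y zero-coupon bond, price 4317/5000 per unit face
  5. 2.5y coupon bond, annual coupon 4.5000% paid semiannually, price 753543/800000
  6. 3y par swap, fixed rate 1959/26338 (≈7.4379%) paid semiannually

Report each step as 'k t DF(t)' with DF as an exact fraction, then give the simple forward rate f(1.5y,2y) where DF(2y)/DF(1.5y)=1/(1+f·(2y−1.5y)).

step 1 [0.5y] zero: DF = P = 1203/1250 ≈ 0.962400
step 2 [1y] zero: DF = P = 9143/10000 ≈ 0.914300
step 3 [1.5y] bond c/2=29/800: DF=(3927597/4000000 − 29/800·(0.962400+0.914300))/(1+29/800) = 8819/10000 ≈ 0.881900
step 4 [2y] zero: DF = P = 4317/5000 ≈ 0.863400
step 5 [2.5y] bond c/2=9/400: DF=(753543/800000 − 9/400·(0.962400+0.914300+0.881900+0.863400))/(1+9/400) = 1683/2000 ≈ 0.841500
step 6 [3y] swap r/2=1959/52676: DF=(1 − 1959/52676·(0.962400+0.914300+0.881900+0.863400+0.841500))/(1+1959/52676) = 8041/10000 ≈ 0.804100

1 1/2 1203/1250
2 1 9143/10000
3 3/2 8819/10000
4 2 4317/5000
5 5/2 1683/2000
6 3 8041/10000
f(1.5y,2y) = ((8819/10000)/(4317/5000) − 1)/(1/2) = 185/4317 ≈ 4.2854%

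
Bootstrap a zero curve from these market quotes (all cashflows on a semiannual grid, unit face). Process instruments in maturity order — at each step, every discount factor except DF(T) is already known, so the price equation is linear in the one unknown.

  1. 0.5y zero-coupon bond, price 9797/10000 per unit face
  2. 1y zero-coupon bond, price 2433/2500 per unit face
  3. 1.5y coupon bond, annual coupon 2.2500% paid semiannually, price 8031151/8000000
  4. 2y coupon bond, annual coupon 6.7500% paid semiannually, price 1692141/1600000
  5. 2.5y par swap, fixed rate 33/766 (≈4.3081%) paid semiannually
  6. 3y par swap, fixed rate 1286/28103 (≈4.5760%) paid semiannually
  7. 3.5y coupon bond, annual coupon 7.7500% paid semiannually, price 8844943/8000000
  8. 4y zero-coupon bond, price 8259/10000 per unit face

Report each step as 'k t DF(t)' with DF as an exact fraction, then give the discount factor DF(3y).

1 1/2 9797/10000
2 1 2433/2500
3 3/2 971/1000
4 2 2319/2500
5 5/2 8977/10000
6 3 4357/5000
7 7/2 8547/10000
8 4 8259/10000
DF(3y) = 4357/5000 ≈ 0.871400

step 1 [0.5y] zero: DF = P = 9797/10000 ≈ 0.979700
step 2 [1y] zero: DF = P = 2433/2500 ≈ 0.973200
step 3 [1.5y] bond c/2=9/800: DF=(8031151/8000000 − 9/800·(0.979700+0.973200))/(1+9/800) = 971/1000 ≈ 0.971000
step 4 [2y] bond c/2=27/800: DF=(1692141/1600000 − 27/800·(0.979700+0.973200+0.971000))/(1+27/800) = 2319/2500 ≈ 0.927600
step 5 [2.5y] swap r/2=33/1532: DF=(1 − 33/1532·(0.979700+0.973200+0.971000+0.927600))/(1+33/1532) = 8977/10000 ≈ 0.897700
step 6 [3y] swap r/2=643/28103: DF=(1 − 643/28103·(0.979700+0.973200+0.971000+0.927600+0.897700))/(1+643/28103) = 4357/5000 ≈ 0.871400
step 7 [3.5y] bond c/2=31/800: DF=(8844943/8000000 − 31/800·(0.979700+0.973200+0.971000+0.927600+0.897700+0.871400))/(1+31/800) = 8547/10000 ≈ 0.854700
step 8 [4y] zero: DF = P = 8259/10000 ≈ 0.825900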